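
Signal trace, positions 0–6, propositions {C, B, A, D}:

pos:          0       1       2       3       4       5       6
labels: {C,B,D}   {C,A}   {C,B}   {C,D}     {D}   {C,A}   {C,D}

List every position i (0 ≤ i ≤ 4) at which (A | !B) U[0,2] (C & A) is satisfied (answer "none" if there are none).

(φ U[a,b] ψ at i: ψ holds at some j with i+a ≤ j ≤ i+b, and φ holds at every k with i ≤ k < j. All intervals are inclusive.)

1, 3, 4

Evaluate at each i in [0,4]:
  i=0: ✗ (lhs fails at k=0 before rhs at j=1)
  i=1: ✓ (rhs at j=1)
  i=2: ✗ (no rhs in [2,4])
  i=3: ✓ (rhs at j=5; lhs holds on [3,4])
  i=4: ✓ (rhs at j=5; lhs holds on [4,4])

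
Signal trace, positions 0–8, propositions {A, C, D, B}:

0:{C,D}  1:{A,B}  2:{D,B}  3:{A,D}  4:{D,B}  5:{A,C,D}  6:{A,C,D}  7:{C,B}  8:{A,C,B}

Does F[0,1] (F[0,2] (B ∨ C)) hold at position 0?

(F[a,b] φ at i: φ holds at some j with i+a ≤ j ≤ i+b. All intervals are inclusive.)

Holds

Check F[0,2] (B ∨ C) at each j in [0,1]:
  j=0: holds (witness at 0)
  j=1: holds (witness at 1)
Found at j=0 → formula holds.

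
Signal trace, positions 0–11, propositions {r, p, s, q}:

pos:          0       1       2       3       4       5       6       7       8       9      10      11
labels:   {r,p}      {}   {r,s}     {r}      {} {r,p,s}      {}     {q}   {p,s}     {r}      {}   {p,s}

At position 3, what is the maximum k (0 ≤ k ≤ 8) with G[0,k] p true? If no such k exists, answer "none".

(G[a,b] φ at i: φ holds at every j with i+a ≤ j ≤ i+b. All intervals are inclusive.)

none

p must hold from j=3 onward; find where it first fails.
  j=3: fails → no k works.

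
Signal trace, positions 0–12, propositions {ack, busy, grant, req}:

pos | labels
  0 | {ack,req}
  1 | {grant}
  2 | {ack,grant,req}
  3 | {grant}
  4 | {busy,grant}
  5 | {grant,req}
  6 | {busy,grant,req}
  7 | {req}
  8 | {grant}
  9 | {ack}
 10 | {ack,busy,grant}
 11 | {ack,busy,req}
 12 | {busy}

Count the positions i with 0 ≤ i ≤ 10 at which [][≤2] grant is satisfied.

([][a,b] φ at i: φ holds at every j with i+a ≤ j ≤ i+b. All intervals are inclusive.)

4

Evaluate at each i in [0,10]:
  i=0: ✗ (fails at j=0)
  i=1: ✓ (all of [1,3])
  i=2: ✓ (all of [2,4])
  i=3: ✓ (all of [3,5])
  i=4: ✓ (all of [4,6])
  i=5: ✗ (fails at j=7)
  i=6: ✗ (fails at j=7)
  i=7: ✗ (fails at j=7)
  i=8: ✗ (fails at j=9)
  i=9: ✗ (fails at j=9)
  i=10: ✗ (fails at j=11)
Positions where it holds: {1, 2, 3, 4} → 4.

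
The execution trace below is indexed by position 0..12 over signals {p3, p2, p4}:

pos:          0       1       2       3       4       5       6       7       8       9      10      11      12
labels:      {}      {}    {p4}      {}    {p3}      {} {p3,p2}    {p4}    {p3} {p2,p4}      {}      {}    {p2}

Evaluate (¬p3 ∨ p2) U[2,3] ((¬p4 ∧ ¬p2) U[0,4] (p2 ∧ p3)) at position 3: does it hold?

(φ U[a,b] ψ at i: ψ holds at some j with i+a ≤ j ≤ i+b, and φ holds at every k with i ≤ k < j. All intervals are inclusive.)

Need some j in [5,6] with ((¬p4 ∧ ¬p2) U[0,4] (p2 ∧ p3)), and (¬p3 ∨ p2) at every k in [3,j-1].
  j=5: ((¬p4 ∧ ¬p2) U[0,4] (p2 ∧ p3)) holds, but (¬p3 ∨ p2) fails at k=4 → not this j.
  j=6: ((¬p4 ∧ ¬p2) U[0,4] (p2 ∧ p3)) holds, but (¬p3 ∨ p2) fails at k=4 → not this j.
No j in the window works → until fails.

Does not hold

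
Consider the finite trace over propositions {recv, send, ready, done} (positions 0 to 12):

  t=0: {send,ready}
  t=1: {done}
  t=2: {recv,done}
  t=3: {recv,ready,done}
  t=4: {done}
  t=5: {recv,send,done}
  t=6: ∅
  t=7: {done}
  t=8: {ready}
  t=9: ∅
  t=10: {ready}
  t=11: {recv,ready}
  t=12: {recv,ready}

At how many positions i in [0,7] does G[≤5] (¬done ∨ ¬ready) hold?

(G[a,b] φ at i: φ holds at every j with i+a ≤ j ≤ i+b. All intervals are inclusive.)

Evaluate at each i in [0,7]:
  i=0: ✗ (fails at j=3)
  i=1: ✗ (fails at j=3)
  i=2: ✗ (fails at j=3)
  i=3: ✗ (fails at j=3)
  i=4: ✓ (all of [4,9])
  i=5: ✓ (all of [5,10])
  i=6: ✓ (all of [6,11])
  i=7: ✓ (all of [7,12])
Positions where it holds: {4, 5, 6, 7} → 4.

4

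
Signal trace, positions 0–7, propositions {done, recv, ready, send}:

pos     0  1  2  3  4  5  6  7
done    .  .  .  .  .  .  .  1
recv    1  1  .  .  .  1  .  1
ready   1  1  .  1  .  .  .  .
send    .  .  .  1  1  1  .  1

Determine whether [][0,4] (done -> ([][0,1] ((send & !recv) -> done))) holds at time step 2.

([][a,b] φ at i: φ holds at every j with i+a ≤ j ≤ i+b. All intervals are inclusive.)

Yes

Check (done -> ([][0,1] ((send & !recv) -> done))) at every j in [2,6]:
  j=2: antecedent false → ✓
  j=3: antecedent false → ✓
  j=4: antecedent false → ✓
  j=5: antecedent false → ✓
  j=6: antecedent false → ✓
All positions satisfy it → formula holds.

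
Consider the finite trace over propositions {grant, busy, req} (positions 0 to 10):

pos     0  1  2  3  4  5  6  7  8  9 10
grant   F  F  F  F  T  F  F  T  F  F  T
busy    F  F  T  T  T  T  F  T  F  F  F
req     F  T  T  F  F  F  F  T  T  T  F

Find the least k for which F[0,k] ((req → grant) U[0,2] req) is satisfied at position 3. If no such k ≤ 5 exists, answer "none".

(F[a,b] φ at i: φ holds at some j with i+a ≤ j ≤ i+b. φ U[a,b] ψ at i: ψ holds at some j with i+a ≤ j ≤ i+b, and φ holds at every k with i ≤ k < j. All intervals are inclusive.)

2

Scan j = 3,4,… for ((req → grant) U[0,2] req):
  j=3: fails
  j=4: fails
  j=5: holds
First hit at j=5, so smallest k = 5-3 = 2.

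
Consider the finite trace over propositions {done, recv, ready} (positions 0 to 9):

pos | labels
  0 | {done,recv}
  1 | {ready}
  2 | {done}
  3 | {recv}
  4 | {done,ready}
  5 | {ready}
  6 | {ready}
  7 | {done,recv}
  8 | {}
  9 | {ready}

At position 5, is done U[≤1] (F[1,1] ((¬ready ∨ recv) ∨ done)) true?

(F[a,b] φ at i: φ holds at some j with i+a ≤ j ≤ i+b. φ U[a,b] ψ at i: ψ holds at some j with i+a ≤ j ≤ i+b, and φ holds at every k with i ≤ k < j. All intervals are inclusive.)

Need some j in [5,6] with F[1,1] ((¬ready ∨ recv) ∨ done), and done at every k in [5,j-1].
  j=5: F[1,1] ((¬ready ∨ recv) ∨ done) — fails (none in [6,6]).
  j=6: F[1,1] ((¬ready ∨ recv) ∨ done) holds, but done fails at k=5 → not this j.
No j in the window works → until fails.

False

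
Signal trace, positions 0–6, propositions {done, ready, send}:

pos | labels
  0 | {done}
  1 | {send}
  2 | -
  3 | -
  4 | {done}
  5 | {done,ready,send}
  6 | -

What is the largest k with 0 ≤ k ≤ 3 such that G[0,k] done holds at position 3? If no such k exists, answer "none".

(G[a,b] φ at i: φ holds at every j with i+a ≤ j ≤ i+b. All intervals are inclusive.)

done must hold from j=3 onward; find where it first fails.
  j=3: fails → no k works.

none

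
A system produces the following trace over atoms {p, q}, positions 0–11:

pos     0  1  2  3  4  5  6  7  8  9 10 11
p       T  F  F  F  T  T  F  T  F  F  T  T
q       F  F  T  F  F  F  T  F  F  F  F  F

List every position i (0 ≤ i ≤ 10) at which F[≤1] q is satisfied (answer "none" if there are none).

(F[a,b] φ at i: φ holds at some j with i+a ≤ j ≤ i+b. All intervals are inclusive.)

1, 2, 5, 6

Evaluate at each i in [0,10]:
  i=0: ✗ (none in [0,1])
  i=1: ✓ (witness j=2)
  i=2: ✓ (witness j=2)
  i=3: ✗ (none in [3,4])
  i=4: ✗ (none in [4,5])
  i=5: ✓ (witness j=6)
  i=6: ✓ (witness j=6)
  i=7: ✗ (none in [7,8])
  i=8: ✗ (none in [8,9])
  i=9: ✗ (none in [9,10])
  i=10: ✗ (none in [10,11])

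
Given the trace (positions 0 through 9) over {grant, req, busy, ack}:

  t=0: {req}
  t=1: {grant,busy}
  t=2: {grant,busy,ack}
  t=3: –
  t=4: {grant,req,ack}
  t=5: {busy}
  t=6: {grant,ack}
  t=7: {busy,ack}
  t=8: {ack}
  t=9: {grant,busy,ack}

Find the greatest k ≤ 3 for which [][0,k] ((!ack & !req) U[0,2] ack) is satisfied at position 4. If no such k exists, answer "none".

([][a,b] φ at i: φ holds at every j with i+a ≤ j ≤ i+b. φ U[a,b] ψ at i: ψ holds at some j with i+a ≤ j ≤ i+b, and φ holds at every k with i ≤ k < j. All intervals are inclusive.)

((!ack & !req) U[0,2] ack) must hold from j=4 onward; find where it first fails.
  j=4: holds
  j=5: holds
  j=6: holds
  j=7: holds
Holds through j=7; largest k = 3.

3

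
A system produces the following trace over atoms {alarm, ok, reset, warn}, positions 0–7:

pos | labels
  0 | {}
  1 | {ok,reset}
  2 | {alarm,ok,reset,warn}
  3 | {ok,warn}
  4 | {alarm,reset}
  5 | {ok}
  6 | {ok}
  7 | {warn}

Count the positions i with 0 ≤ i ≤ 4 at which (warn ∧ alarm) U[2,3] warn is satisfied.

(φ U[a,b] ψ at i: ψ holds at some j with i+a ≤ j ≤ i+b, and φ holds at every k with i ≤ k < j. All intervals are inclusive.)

0

Evaluate at each i in [0,4]:
  i=0: ✗ (lhs fails at k=0 before rhs at j=2)
  i=1: ✗ (lhs fails at k=1 before rhs at j=3)
  i=2: ✗ (no rhs in [4,5])
  i=3: ✗ (no rhs in [5,6])
  i=4: ✗ (lhs fails at k=4 before rhs at j=7)
Positions where it holds: {} → 0.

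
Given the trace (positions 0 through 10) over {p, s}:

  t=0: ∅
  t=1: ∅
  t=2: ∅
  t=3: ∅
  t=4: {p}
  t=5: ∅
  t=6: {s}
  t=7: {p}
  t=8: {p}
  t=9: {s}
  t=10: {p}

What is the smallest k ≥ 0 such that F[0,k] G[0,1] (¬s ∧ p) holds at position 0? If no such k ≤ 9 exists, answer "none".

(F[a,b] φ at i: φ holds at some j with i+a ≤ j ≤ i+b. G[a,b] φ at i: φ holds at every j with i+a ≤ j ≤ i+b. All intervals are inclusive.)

Scan j = 0,1,… for G[0,1] (¬s ∧ p):
  j=0: fails
  j=1: fails
  j=2: fails
  j=3: fails
  j=4: fails
  j=5: fails
  j=6: fails
  j=7: holds
First hit at j=7, so smallest k = 7-0 = 7.

7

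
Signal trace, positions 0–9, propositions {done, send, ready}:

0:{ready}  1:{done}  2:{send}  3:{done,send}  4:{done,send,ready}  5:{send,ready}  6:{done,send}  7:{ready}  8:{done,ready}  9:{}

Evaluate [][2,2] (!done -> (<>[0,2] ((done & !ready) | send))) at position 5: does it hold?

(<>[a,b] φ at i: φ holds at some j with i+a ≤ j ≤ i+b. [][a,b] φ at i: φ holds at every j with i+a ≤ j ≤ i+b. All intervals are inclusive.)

Check (!done -> (<>[0,2] ((done & !ready) | send))) at every j in [7,7]:
  j=7: antecedent true; consequent fails (none in [7,9]) → ✗
Fails at j=7 → formula fails.

No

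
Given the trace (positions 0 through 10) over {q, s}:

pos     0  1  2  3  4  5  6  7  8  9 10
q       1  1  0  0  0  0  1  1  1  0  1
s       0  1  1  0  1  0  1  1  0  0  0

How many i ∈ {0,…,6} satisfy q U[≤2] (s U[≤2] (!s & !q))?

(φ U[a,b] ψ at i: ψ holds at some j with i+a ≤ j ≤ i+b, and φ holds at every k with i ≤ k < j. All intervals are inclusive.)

Evaluate at each i in [0,6]:
  i=0: ✓ (rhs at j=1; lhs holds on [0,0])
  i=1: ✓ (rhs at j=1)
  i=2: ✓ (rhs at j=2)
  i=3: ✓ (rhs at j=3)
  i=4: ✓ (rhs at j=4)
  i=5: ✓ (rhs at j=5)
  i=6: ✗ (no rhs in [6,8])
Positions where it holds: {0, 1, 2, 3, 4, 5} → 6.

6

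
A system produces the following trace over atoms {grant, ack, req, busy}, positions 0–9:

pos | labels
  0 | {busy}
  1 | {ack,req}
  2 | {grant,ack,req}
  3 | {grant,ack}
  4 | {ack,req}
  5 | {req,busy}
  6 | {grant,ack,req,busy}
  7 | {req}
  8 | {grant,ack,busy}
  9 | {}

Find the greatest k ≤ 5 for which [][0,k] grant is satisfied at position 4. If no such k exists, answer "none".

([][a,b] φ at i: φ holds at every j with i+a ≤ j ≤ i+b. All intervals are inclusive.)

none

grant must hold from j=4 onward; find where it first fails.
  j=4: fails → no k works.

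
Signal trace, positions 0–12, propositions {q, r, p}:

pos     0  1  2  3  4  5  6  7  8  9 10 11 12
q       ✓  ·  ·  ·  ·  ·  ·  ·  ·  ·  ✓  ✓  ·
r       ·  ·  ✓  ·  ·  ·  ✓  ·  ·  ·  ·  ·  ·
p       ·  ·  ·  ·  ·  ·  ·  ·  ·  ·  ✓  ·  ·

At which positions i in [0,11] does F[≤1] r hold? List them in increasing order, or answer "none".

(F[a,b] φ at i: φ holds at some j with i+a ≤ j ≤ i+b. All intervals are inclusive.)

Evaluate at each i in [0,11]:
  i=0: ✗ (none in [0,1])
  i=1: ✓ (witness j=2)
  i=2: ✓ (witness j=2)
  i=3: ✗ (none in [3,4])
  i=4: ✗ (none in [4,5])
  i=5: ✓ (witness j=6)
  i=6: ✓ (witness j=6)
  i=7: ✗ (none in [7,8])
  i=8: ✗ (none in [8,9])
  i=9: ✗ (none in [9,10])
  i=10: ✗ (none in [10,11])
  i=11: ✗ (none in [11,12])

1, 2, 5, 6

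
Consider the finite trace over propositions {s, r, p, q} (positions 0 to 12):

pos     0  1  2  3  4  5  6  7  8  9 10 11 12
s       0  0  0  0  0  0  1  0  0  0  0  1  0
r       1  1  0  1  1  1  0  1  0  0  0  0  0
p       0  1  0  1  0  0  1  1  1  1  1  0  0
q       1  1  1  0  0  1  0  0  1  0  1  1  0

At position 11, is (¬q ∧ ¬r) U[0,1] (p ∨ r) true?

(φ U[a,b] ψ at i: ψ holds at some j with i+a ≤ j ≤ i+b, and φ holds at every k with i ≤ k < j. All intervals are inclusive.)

Need some j in [11,12] with (p ∨ r), and (¬q ∧ ¬r) at every k in [11,j-1].
  j=11: (p ∨ r) false.
  j=12: (p ∨ r) false.
No j in the window works → until fails.

No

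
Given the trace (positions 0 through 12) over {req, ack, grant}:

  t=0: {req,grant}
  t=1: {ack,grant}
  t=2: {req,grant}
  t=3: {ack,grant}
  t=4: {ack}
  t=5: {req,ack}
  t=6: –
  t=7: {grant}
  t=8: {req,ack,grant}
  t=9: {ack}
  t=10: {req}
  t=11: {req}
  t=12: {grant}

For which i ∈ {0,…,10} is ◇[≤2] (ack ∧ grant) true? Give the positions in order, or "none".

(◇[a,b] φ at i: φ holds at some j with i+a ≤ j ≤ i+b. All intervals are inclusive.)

0, 1, 2, 3, 6, 7, 8

Evaluate at each i in [0,10]:
  i=0: ✓ (witness j=1)
  i=1: ✓ (witness j=1)
  i=2: ✓ (witness j=3)
  i=3: ✓ (witness j=3)
  i=4: ✗ (none in [4,6])
  i=5: ✗ (none in [5,7])
  i=6: ✓ (witness j=8)
  i=7: ✓ (witness j=8)
  i=8: ✓ (witness j=8)
  i=9: ✗ (none in [9,11])
  i=10: ✗ (none in [10,12])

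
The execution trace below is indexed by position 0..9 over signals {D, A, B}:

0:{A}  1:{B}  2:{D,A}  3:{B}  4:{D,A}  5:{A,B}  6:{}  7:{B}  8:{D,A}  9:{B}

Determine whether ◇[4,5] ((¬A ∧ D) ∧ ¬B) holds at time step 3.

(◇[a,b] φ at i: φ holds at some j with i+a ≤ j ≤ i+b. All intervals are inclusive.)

False

Check ((¬A ∧ D) ∧ ¬B) at each j in [7,8]:
  j=7: false
  j=8: false
No position in the window satisfies it → formula fails.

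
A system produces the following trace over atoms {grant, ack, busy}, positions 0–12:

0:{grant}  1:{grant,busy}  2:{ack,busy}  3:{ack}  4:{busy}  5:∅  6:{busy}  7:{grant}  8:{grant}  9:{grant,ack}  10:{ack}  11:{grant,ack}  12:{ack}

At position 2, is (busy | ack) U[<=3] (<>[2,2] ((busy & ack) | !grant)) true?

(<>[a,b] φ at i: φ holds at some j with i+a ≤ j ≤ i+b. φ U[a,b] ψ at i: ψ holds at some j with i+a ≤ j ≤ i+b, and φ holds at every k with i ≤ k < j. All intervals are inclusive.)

Need some j in [2,5] with <>[2,2] ((busy & ack) | !grant), and (busy | ack) at every k in [2,j-1].
  j=2: <>[2,2] ((busy & ack) | !grant) holds; no prefix to check → satisfied.

Holds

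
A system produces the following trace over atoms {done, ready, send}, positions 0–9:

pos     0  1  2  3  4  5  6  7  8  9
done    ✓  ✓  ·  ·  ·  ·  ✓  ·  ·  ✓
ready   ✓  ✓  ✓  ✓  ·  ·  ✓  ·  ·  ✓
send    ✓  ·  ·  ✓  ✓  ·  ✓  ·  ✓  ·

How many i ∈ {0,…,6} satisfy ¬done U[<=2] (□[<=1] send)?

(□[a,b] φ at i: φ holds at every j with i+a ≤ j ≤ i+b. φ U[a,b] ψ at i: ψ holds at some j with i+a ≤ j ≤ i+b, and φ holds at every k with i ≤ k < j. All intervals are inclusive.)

Evaluate at each i in [0,6]:
  i=0: ✗ (no rhs in [0,2])
  i=1: ✗ (lhs fails at k=1 before rhs at j=3)
  i=2: ✓ (rhs at j=3; lhs holds on [2,2])
  i=3: ✓ (rhs at j=3)
  i=4: ✗ (no rhs in [4,6])
  i=5: ✗ (no rhs in [5,7])
  i=6: ✗ (no rhs in [6,8])
Positions where it holds: {2, 3} → 2.

2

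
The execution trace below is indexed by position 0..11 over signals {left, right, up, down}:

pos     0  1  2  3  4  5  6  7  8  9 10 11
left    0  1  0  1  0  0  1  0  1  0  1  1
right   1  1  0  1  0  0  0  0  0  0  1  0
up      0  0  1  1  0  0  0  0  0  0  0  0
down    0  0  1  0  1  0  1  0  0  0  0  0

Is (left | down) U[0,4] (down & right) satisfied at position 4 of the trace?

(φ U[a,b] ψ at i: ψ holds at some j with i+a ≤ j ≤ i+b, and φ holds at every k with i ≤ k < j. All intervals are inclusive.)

No

Need some j in [4,8] with (down & right), and (left | down) at every k in [4,j-1].
  j=4: (down & right) false.
  j=5: (down & right) false.
  j=6: (down & right) false.
  j=7: (down & right) false.
  j=8: (down & right) false.
No j in the window works → until fails.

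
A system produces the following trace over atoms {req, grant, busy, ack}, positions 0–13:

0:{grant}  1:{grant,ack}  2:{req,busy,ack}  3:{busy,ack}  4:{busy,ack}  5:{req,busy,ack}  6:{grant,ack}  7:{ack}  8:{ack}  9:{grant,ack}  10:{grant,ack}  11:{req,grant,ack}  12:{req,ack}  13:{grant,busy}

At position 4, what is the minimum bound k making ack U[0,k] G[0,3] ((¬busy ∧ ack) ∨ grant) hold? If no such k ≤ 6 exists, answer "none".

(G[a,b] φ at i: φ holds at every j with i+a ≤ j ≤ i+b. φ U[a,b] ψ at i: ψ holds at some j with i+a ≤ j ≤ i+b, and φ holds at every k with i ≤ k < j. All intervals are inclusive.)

Need earliest j ≥ 4 with G[0,3] ((¬busy ∧ ack) ∨ grant), and ack at every k in [4,j-1].
  j=4: rhs fails.
  j=5: rhs fails.
  j=6: rhs holds; lhs holds on [4,5]. k = 2.

2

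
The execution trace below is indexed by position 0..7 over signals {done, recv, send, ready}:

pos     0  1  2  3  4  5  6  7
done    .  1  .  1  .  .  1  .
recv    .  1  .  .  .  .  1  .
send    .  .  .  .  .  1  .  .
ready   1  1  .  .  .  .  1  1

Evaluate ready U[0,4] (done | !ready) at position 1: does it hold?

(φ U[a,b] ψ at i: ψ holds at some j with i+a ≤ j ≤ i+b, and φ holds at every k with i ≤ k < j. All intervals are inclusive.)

Need some j in [1,5] with (done | !ready), and ready at every k in [1,j-1].
  j=1: (done | !ready) holds; no prefix to check → satisfied.

True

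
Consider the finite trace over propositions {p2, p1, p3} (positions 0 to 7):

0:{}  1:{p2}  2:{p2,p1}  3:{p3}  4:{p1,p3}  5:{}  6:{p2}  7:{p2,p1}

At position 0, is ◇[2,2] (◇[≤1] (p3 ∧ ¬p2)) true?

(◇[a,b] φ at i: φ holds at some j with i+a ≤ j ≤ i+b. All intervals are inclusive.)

Check ◇[≤1] (p3 ∧ ¬p2) at each j in [2,2]:
  j=2: holds (witness at 3)
Found at j=2 → formula holds.

Yes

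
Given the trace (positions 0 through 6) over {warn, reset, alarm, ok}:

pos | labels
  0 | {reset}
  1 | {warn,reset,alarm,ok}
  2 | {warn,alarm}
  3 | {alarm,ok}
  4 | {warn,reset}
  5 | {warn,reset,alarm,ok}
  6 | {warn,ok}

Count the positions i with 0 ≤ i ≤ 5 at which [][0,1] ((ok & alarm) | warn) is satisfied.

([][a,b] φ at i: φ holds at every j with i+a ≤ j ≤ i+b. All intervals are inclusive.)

Evaluate at each i in [0,5]:
  i=0: ✗ (fails at j=0)
  i=1: ✓ (all of [1,2])
  i=2: ✓ (all of [2,3])
  i=3: ✓ (all of [3,4])
  i=4: ✓ (all of [4,5])
  i=5: ✓ (all of [5,6])
Positions where it holds: {1, 2, 3, 4, 5} → 5.

5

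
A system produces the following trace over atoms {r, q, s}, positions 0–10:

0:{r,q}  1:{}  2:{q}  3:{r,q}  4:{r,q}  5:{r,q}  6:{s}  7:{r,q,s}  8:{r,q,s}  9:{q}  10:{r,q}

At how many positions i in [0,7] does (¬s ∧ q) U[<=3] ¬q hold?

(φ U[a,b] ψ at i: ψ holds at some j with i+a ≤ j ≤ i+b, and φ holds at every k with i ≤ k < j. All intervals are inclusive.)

Evaluate at each i in [0,7]:
  i=0: ✓ (rhs at j=1; lhs holds on [0,0])
  i=1: ✓ (rhs at j=1)
  i=2: ✗ (no rhs in [2,5])
  i=3: ✓ (rhs at j=6; lhs holds on [3,5])
  i=4: ✓ (rhs at j=6; lhs holds on [4,5])
  i=5: ✓ (rhs at j=6; lhs holds on [5,5])
  i=6: ✓ (rhs at j=6)
  i=7: ✗ (no rhs in [7,10])
Positions where it holds: {0, 1, 3, 4, 5, 6} → 6.

6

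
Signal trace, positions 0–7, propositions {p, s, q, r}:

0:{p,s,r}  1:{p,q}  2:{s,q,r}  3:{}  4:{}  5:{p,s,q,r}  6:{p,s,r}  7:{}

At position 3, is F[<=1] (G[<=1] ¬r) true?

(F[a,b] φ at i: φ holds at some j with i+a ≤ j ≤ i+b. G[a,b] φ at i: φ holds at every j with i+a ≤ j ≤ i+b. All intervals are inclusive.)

Holds

Check G[<=1] ¬r at each j in [3,4]:
  j=3: holds on [3,4]
  j=4: fails at 5
Found at j=3 → formula holds.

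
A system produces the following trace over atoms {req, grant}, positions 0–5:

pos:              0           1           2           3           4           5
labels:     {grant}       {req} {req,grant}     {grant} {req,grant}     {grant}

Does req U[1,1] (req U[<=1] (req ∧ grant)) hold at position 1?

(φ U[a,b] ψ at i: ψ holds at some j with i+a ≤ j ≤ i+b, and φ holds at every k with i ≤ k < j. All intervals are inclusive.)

Need some j in [2,2] with (req U[<=1] (req ∧ grant)), and req at every k in [1,j-1].
  j=2: (req U[<=1] (req ∧ grant)) holds; req holds at every k in [1,1] → satisfied.

Yes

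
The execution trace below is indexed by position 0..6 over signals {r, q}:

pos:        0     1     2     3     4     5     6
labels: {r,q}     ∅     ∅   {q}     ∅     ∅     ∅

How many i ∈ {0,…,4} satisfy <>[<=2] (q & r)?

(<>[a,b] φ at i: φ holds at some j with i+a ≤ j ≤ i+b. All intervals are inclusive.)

Evaluate at each i in [0,4]:
  i=0: ✓ (witness j=0)
  i=1: ✗ (none in [1,3])
  i=2: ✗ (none in [2,4])
  i=3: ✗ (none in [3,5])
  i=4: ✗ (none in [4,6])
Positions where it holds: {0} → 1.

1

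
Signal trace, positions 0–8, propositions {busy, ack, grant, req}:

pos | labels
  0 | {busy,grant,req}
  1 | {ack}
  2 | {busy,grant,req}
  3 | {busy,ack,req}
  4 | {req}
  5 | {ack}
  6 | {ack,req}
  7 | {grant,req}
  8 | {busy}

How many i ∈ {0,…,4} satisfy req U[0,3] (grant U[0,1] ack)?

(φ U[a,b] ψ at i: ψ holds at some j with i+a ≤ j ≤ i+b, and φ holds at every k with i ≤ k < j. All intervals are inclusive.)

5

Evaluate at each i in [0,4]:
  i=0: ✓ (rhs at j=0)
  i=1: ✓ (rhs at j=1)
  i=2: ✓ (rhs at j=2)
  i=3: ✓ (rhs at j=3)
  i=4: ✓ (rhs at j=5; lhs holds on [4,4])
Positions where it holds: {0, 1, 2, 3, 4} → 5.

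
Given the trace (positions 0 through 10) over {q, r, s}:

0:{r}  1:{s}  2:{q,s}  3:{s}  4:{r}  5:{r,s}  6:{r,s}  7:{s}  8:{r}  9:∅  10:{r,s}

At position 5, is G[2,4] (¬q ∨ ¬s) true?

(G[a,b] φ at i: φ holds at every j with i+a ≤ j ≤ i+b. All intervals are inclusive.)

Check (¬q ∨ ¬s) at every j in [7,9]:
  j=7: true
  j=8: true
  j=9: true
All positions satisfy it → formula holds.

Yes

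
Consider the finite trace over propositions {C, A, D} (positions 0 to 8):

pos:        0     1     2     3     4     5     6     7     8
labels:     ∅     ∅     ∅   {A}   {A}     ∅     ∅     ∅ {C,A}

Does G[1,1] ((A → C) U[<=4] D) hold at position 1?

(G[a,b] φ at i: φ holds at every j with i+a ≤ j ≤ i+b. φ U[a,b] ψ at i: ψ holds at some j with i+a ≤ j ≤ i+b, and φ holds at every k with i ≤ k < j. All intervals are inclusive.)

No

Check ((A → C) U[<=4] D) at every j in [2,2]:
  j=2: fails
Fails at j=2 → formula fails.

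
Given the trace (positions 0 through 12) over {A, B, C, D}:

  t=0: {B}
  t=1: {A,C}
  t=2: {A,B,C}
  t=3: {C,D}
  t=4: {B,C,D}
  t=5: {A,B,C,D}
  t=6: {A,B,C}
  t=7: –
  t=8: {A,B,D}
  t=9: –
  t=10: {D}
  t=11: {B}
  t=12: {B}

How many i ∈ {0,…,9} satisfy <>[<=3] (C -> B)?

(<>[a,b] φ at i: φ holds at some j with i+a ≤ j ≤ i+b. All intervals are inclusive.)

Evaluate at each i in [0,9]:
  i=0: ✓ (witness j=0)
  i=1: ✓ (witness j=2)
  i=2: ✓ (witness j=2)
  i=3: ✓ (witness j=4)
  i=4: ✓ (witness j=4)
  i=5: ✓ (witness j=5)
  i=6: ✓ (witness j=6)
  i=7: ✓ (witness j=7)
  i=8: ✓ (witness j=8)
  i=9: ✓ (witness j=9)
Positions where it holds: {0, 1, 2, 3, 4, 5, 6, 7, 8, 9} → 10.

10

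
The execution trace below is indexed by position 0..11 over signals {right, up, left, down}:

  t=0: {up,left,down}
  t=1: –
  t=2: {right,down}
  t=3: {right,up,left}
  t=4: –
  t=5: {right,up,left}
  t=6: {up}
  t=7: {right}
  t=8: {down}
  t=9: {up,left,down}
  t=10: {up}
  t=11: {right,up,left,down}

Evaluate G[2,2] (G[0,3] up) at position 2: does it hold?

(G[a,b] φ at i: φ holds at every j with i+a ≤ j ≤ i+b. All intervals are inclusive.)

Does not hold

Check G[0,3] up at every j in [4,4]:
  j=4: fails at 4
Fails at j=4 → formula fails.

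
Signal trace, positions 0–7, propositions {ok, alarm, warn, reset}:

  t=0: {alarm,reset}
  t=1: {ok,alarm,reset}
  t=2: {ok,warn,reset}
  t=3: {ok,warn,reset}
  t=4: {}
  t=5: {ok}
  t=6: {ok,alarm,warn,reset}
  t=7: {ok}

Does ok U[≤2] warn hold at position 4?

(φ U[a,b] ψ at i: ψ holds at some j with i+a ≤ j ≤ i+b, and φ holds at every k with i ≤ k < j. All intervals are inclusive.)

Need some j in [4,6] with warn, and ok at every k in [4,j-1].
  j=4: warn false.
  j=5: warn false.
  j=6: warn holds, but ok fails at k=4 → not this j.
No j in the window works → until fails.

Does not hold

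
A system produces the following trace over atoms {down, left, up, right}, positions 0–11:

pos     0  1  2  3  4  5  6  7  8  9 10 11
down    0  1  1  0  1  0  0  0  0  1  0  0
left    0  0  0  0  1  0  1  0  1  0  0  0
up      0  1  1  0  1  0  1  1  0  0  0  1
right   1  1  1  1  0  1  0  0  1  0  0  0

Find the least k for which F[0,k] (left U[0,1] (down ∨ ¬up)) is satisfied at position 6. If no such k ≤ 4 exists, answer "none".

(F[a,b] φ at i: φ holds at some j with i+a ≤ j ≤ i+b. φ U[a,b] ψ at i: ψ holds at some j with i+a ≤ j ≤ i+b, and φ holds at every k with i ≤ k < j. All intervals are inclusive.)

Scan j = 6,7,… for (left U[0,1] (down ∨ ¬up)):
  j=6: fails
  j=7: fails
  j=8: holds
First hit at j=8, so smallest k = 8-6 = 2.

2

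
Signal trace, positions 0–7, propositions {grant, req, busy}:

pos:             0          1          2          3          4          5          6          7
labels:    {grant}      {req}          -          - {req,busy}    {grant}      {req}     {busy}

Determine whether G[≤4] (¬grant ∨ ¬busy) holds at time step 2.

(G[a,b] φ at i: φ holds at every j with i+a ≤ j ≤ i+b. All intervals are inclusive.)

Check (¬grant ∨ ¬busy) at every j in [2,6]:
  j=2: true
  j=3: true
  j=4: true
  j=5: true
  j=6: true
All positions satisfy it → formula holds.

Yes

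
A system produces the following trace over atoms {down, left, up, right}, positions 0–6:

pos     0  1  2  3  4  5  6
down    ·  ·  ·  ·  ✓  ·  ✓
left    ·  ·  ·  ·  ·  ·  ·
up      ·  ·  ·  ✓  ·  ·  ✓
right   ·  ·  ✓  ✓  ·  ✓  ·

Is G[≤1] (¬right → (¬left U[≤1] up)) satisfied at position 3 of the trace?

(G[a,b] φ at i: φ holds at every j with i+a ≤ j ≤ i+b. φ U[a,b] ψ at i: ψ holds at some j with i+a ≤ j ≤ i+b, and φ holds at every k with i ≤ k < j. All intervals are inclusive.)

False

Check (¬right → (¬left U[≤1] up)) at every j in [3,4]:
  j=3: antecedent false → ✓
  j=4: antecedent true; consequent fails → ✗
Fails at j=4 → formula fails.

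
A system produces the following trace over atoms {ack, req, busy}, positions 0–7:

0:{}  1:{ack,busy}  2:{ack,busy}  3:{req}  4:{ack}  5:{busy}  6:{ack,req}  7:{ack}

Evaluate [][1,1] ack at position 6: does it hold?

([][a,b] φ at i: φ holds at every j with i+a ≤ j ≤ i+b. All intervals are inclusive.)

Check ack at every j in [7,7]:
  j=7: true
All positions satisfy it → formula holds.

Yes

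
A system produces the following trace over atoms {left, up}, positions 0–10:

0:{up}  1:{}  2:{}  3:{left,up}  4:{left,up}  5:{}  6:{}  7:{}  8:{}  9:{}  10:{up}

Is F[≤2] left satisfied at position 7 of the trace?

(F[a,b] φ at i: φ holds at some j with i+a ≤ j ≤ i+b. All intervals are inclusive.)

False

Check left at each j in [7,9]:
  j=7: false
  j=8: false
  j=9: false
No position in the window satisfies it → formula fails.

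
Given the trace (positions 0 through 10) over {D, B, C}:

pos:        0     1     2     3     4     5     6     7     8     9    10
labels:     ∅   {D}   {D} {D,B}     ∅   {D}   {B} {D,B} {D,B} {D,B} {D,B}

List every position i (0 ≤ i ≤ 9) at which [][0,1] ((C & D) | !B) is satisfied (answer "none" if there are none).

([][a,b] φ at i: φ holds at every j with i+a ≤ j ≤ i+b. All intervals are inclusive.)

Evaluate at each i in [0,9]:
  i=0: ✓ (all of [0,1])
  i=1: ✓ (all of [1,2])
  i=2: ✗ (fails at j=3)
  i=3: ✗ (fails at j=3)
  i=4: ✓ (all of [4,5])
  i=5: ✗ (fails at j=6)
  i=6: ✗ (fails at j=6)
  i=7: ✗ (fails at j=7)
  i=8: ✗ (fails at j=8)
  i=9: ✗ (fails at j=9)

0, 1, 4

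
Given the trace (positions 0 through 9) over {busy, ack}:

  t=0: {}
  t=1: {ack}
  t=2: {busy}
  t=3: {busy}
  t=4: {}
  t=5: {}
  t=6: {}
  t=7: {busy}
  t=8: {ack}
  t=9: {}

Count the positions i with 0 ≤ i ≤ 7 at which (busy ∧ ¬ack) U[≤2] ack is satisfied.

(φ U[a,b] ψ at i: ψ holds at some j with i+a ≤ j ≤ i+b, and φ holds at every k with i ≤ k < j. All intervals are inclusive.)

2

Evaluate at each i in [0,7]:
  i=0: ✗ (lhs fails at k=0 before rhs at j=1)
  i=1: ✓ (rhs at j=1)
  i=2: ✗ (no rhs in [2,4])
  i=3: ✗ (no rhs in [3,5])
  i=4: ✗ (no rhs in [4,6])
  i=5: ✗ (no rhs in [5,7])
  i=6: ✗ (lhs fails at k=6 before rhs at j=8)
  i=7: ✓ (rhs at j=8; lhs holds on [7,7])
Positions where it holds: {1, 7} → 2.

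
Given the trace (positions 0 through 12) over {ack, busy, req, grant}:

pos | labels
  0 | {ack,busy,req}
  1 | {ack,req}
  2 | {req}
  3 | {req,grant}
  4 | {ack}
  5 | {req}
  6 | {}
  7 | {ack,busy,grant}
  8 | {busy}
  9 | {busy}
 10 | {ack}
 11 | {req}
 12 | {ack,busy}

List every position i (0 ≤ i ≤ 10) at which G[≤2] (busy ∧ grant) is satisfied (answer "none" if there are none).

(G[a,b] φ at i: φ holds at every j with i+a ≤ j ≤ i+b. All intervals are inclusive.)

Evaluate at each i in [0,10]:
  i=0: ✗ (fails at j=0)
  i=1: ✗ (fails at j=1)
  i=2: ✗ (fails at j=2)
  i=3: ✗ (fails at j=3)
  i=4: ✗ (fails at j=4)
  i=5: ✗ (fails at j=5)
  i=6: ✗ (fails at j=6)
  i=7: ✗ (fails at j=8)
  i=8: ✗ (fails at j=8)
  i=9: ✗ (fails at j=9)
  i=10: ✗ (fails at j=10)

none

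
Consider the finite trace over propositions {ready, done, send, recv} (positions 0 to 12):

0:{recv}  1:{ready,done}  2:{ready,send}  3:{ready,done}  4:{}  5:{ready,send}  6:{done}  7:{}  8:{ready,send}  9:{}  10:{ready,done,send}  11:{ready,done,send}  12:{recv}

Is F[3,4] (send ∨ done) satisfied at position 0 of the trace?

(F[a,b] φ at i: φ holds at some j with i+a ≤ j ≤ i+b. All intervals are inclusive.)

Yes

Check (send ∨ done) at each j in [3,4]:
  j=3: true
  j=4: false
Found at j=3 → formula holds.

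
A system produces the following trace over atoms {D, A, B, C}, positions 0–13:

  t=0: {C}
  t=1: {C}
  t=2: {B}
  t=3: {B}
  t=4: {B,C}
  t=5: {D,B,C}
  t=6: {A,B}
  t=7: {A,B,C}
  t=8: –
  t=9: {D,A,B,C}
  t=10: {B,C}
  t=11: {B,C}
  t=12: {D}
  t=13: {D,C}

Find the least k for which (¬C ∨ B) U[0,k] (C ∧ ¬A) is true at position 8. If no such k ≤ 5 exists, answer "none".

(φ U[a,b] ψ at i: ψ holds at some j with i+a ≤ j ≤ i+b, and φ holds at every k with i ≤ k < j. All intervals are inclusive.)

Need earliest j ≥ 8 with (C ∧ ¬A), and (¬C ∨ B) at every k in [8,j-1].
  j=8: rhs fails.
  j=9: rhs fails.
  j=10: rhs holds; lhs holds on [8,9]. k = 2.

2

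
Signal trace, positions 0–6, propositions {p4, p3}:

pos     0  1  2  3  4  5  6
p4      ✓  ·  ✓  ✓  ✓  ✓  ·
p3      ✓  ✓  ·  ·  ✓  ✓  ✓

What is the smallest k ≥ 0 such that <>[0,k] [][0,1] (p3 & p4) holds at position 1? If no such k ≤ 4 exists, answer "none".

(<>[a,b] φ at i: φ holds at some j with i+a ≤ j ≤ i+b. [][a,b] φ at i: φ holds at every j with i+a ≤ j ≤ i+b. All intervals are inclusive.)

Scan j = 1,2,… for [][0,1] (p3 & p4):
  j=1: fails
  j=2: fails
  j=3: fails
  j=4: holds
First hit at j=4, so smallest k = 4-1 = 3.

3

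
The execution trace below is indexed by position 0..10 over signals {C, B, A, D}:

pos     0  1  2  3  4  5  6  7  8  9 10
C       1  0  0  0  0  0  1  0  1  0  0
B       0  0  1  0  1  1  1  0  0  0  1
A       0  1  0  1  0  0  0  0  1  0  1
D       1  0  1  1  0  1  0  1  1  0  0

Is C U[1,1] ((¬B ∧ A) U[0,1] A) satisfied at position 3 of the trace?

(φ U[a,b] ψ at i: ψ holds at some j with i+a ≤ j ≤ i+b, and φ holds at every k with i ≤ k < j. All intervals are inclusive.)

False

Need some j in [4,4] with ((¬B ∧ A) U[0,1] A), and C at every k in [3,j-1].
  j=4: ((¬B ∧ A) U[0,1] A) — fails.
No j in the window works → until fails.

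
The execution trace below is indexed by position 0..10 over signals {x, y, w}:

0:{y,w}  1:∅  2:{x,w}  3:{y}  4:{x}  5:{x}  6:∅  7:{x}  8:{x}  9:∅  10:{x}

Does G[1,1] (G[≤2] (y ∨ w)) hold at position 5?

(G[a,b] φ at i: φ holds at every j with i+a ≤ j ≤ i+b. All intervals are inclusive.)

Check G[≤2] (y ∨ w) at every j in [6,6]:
  j=6: fails at 6
Fails at j=6 → formula fails.

No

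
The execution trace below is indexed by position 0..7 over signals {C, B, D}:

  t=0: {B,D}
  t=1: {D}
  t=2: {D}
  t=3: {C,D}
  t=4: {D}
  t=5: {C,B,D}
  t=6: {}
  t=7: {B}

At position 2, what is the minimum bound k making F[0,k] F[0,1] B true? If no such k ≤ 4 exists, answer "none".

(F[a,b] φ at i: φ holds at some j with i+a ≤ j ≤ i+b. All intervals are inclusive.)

Scan j = 2,3,… for F[0,1] B:
  j=2: fails
  j=3: fails
  j=4: holds
First hit at j=4, so smallest k = 4-2 = 2.

2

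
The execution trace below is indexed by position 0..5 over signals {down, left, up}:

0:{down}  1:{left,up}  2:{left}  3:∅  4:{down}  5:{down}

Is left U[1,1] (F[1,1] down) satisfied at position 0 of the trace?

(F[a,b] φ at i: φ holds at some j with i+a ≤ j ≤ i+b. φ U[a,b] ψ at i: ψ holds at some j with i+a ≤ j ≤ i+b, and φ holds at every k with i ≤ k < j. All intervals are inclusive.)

Need some j in [1,1] with F[1,1] down, and left at every k in [0,j-1].
  j=1: F[1,1] down — fails (none in [2,2]).
No j in the window works → until fails.

Does not hold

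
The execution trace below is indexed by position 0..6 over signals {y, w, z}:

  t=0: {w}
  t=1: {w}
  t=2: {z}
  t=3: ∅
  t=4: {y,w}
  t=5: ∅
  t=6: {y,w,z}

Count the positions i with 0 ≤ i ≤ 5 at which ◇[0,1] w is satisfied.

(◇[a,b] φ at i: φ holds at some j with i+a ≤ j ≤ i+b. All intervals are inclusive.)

5

Evaluate at each i in [0,5]:
  i=0: ✓ (witness j=0)
  i=1: ✓ (witness j=1)
  i=2: ✗ (none in [2,3])
  i=3: ✓ (witness j=4)
  i=4: ✓ (witness j=4)
  i=5: ✓ (witness j=6)
Positions where it holds: {0, 1, 3, 4, 5} → 5.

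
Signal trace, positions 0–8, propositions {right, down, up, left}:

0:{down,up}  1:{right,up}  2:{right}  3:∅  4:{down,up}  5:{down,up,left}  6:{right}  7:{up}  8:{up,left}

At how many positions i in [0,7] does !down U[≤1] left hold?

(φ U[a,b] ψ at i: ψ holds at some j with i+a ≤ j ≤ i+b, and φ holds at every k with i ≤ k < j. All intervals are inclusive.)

Evaluate at each i in [0,7]:
  i=0: ✗ (no rhs in [0,1])
  i=1: ✗ (no rhs in [1,2])
  i=2: ✗ (no rhs in [2,3])
  i=3: ✗ (no rhs in [3,4])
  i=4: ✗ (lhs fails at k=4 before rhs at j=5)
  i=5: ✓ (rhs at j=5)
  i=6: ✗ (no rhs in [6,7])
  i=7: ✓ (rhs at j=8; lhs holds on [7,7])
Positions where it holds: {5, 7} → 2.

2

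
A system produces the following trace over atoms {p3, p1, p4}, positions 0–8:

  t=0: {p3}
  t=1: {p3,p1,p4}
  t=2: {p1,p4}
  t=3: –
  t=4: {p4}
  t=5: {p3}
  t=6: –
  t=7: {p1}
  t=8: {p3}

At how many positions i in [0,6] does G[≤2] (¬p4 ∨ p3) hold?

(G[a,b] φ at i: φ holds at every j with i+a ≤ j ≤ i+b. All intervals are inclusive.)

2

Evaluate at each i in [0,6]:
  i=0: ✗ (fails at j=2)
  i=1: ✗ (fails at j=2)
  i=2: ✗ (fails at j=2)
  i=3: ✗ (fails at j=4)
  i=4: ✗ (fails at j=4)
  i=5: ✓ (all of [5,7])
  i=6: ✓ (all of [6,8])
Positions where it holds: {5, 6} → 2.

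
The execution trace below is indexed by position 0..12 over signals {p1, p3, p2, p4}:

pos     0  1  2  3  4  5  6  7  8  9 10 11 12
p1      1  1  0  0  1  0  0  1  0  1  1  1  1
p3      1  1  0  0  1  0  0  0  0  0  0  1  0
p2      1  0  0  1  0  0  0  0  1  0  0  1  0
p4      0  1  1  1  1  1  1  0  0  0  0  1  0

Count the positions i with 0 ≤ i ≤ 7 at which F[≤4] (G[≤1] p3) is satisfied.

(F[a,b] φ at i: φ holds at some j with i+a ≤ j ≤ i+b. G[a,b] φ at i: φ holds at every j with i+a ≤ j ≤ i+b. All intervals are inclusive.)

Evaluate at each i in [0,7]:
  i=0: ✓ (witness j=0)
  i=1: ✗ (none in [1,5])
  i=2: ✗ (none in [2,6])
  i=3: ✗ (none in [3,7])
  i=4: ✗ (none in [4,8])
  i=5: ✗ (none in [5,9])
  i=6: ✗ (none in [6,10])
  i=7: ✗ (none in [7,11])
Positions where it holds: {0} → 1.

1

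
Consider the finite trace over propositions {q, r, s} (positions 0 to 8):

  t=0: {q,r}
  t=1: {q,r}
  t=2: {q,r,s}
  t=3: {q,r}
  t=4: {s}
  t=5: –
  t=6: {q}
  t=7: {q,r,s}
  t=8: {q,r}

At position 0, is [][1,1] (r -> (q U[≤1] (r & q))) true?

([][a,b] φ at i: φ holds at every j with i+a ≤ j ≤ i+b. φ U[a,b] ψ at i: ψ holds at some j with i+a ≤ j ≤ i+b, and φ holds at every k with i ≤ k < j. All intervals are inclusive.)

Check (r -> (q U[≤1] (r & q))) at every j in [1,1]:
  j=1: antecedent true; consequent holds → ✓
All positions satisfy it → formula holds.

Yes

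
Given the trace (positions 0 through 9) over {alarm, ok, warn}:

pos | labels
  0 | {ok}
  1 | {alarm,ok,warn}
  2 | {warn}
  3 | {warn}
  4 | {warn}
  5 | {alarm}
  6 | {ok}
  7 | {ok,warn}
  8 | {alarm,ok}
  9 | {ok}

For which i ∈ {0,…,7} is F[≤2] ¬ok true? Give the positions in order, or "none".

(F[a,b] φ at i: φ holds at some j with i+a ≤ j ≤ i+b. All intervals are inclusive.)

Evaluate at each i in [0,7]:
  i=0: ✓ (witness j=2)
  i=1: ✓ (witness j=2)
  i=2: ✓ (witness j=2)
  i=3: ✓ (witness j=3)
  i=4: ✓ (witness j=4)
  i=5: ✓ (witness j=5)
  i=6: ✗ (none in [6,8])
  i=7: ✗ (none in [7,9])

0, 1, 2, 3, 4, 5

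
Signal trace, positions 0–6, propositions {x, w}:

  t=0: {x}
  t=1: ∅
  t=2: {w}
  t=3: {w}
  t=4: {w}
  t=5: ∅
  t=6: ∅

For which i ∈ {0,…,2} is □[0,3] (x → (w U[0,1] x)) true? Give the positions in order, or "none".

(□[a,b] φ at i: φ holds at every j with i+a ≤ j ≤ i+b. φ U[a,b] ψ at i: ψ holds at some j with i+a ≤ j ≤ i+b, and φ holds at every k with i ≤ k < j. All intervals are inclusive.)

Evaluate at each i in [0,2]:
  i=0: ✓ (all of [0,3])
  i=1: ✓ (all of [1,4])
  i=2: ✓ (all of [2,5])

0, 1, 2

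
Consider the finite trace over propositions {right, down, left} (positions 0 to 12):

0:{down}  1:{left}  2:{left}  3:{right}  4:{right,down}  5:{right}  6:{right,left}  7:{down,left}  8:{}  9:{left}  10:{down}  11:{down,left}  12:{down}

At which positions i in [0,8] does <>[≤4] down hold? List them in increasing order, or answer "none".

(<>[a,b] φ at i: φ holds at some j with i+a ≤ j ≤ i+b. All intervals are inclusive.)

Evaluate at each i in [0,8]:
  i=0: ✓ (witness j=0)
  i=1: ✓ (witness j=4)
  i=2: ✓ (witness j=4)
  i=3: ✓ (witness j=4)
  i=4: ✓ (witness j=4)
  i=5: ✓ (witness j=7)
  i=6: ✓ (witness j=7)
  i=7: ✓ (witness j=7)
  i=8: ✓ (witness j=10)

0, 1, 2, 3, 4, 5, 6, 7, 8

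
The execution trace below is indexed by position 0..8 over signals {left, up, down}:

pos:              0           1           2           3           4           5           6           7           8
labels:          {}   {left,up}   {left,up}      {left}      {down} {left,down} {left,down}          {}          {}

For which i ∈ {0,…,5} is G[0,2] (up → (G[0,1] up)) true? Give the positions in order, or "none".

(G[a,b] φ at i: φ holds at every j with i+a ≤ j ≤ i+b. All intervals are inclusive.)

Evaluate at each i in [0,5]:
  i=0: ✗ (fails at j=2)
  i=1: ✗ (fails at j=2)
  i=2: ✗ (fails at j=2)
  i=3: ✓ (all of [3,5])
  i=4: ✓ (all of [4,6])
  i=5: ✓ (all of [5,7])

3, 4, 5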